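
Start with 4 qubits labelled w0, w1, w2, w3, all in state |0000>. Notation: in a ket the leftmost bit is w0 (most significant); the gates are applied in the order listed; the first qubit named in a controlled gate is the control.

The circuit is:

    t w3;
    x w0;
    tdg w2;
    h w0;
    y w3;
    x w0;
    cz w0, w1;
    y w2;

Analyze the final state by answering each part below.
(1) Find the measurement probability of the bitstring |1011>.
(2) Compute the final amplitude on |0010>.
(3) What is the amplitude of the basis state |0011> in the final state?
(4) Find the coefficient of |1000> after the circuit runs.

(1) A full measurement returns |1011> with probability 1/2.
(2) The amplitude on |0010> is 0.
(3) |0011> carries amplitude sqrt(2)/2 in the final state.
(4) The amplitude on |1000> is 0.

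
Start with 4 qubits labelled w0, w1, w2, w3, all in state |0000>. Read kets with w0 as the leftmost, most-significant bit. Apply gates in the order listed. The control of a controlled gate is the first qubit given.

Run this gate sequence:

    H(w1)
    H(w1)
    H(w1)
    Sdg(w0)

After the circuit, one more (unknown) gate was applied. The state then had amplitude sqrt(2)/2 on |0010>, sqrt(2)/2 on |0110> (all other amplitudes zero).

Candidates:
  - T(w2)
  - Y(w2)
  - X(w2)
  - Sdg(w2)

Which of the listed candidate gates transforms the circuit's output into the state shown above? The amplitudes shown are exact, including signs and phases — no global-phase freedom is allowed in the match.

It was X(w2) that produced the state shown. Key observation: the block from step 2 through step 3 cancels to the identity and can be dropped.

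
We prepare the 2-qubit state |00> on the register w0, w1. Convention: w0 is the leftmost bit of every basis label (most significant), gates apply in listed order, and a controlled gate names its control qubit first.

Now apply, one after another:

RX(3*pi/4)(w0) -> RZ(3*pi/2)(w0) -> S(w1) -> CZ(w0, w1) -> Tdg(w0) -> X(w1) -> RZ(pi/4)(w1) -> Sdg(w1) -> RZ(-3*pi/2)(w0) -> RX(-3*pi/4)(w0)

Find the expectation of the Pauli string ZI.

In the final state, ZI has expectation sqrt(2)/4 + 1/2.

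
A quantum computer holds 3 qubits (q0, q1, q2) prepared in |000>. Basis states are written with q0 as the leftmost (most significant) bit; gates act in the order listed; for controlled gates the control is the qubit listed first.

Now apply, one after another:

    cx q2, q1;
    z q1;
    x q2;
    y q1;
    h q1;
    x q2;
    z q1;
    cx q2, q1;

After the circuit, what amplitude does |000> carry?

The amplitude on |000> is sqrt(2)*I/2.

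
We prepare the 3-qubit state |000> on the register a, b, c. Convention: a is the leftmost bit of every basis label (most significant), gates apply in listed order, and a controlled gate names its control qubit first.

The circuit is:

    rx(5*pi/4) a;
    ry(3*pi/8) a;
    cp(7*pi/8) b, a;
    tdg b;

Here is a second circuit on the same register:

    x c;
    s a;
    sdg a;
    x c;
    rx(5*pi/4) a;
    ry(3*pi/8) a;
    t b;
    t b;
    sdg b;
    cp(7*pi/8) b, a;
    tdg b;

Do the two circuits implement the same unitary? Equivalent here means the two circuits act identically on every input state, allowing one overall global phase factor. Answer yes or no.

Yes, they are equivalent — the unitaries differ by at most a global phase.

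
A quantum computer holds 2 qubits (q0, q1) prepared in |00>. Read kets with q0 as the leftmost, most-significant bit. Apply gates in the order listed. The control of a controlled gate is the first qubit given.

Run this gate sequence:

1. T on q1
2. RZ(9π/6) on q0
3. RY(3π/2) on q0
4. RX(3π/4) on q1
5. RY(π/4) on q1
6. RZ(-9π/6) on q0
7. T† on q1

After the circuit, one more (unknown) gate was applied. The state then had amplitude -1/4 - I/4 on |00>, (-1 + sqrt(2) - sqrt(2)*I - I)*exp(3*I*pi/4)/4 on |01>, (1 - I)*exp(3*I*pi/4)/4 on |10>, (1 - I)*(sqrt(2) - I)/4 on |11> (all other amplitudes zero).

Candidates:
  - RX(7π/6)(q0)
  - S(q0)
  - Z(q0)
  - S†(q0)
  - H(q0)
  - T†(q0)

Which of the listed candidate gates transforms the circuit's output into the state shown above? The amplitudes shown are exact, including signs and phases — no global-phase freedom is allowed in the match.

It was T†(q0) that produced the state shown.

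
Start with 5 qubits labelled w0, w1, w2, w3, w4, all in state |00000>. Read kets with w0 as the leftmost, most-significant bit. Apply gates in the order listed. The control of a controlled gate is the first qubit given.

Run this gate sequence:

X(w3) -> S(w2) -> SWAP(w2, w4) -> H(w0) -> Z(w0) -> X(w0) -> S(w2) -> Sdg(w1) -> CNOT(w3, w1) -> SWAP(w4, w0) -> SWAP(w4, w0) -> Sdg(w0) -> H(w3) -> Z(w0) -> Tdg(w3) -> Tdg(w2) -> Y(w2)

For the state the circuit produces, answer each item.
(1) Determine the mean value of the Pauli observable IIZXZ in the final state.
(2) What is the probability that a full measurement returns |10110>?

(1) The expectation value of IIZXZ is sqrt(2)/2. Key observation: gates 10-11 undo each other exactly, leaving only the rest of the circuit to track.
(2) A full measurement returns |10110> with probability 0.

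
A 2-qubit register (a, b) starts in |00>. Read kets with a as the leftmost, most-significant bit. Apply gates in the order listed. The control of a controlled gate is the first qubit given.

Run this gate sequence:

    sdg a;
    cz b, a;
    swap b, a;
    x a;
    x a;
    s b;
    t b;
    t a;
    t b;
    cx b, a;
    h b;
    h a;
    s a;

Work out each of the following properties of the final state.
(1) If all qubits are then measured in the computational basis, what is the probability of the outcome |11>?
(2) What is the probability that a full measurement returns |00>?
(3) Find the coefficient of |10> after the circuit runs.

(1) Outcome |11> occurs with probability 1/4.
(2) Outcome |00> occurs with probability 1/4.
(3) The final state's coefficient on |10> equals I/2.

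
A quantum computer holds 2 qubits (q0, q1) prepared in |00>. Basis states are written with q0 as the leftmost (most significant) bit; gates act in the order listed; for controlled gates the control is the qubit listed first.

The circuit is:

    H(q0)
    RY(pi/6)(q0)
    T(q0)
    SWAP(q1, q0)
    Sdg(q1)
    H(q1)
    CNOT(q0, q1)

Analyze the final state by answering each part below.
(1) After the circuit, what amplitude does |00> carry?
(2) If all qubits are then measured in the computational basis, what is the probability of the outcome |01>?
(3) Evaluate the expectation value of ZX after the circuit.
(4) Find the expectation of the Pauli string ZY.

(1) The amplitude on |00> is sqrt(2)/4 - sqrt(6)*exp(3*I*pi/4)/4.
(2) Outcome |01> occurs with probability 1/2 - sqrt(6)/8.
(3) In the final state, ZX has expectation -1/2.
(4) The expectation value of ZY is sqrt(6)/4.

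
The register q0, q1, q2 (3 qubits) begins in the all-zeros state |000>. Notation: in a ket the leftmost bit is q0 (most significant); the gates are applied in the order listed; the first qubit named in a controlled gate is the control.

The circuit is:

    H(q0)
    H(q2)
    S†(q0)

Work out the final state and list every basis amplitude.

After the circuit, the state carries amplitude 1/2 on |000>, 1/2 on |001>, 0 on |010>, 0 on |011>, -I/2 on |100>, -I/2 on |101>, 0 on |110>, 0 on |111>.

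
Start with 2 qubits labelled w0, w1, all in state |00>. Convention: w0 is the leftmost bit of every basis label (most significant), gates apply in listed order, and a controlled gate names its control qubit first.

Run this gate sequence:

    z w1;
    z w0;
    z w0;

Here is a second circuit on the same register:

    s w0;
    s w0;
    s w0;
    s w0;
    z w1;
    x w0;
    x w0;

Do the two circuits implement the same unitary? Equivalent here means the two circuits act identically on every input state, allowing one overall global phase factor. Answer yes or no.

Yes — the two circuits implement the same unitary up to a global phase.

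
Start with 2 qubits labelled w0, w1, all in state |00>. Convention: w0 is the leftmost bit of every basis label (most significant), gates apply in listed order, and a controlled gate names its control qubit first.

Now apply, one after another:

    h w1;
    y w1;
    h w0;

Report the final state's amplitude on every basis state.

After the circuit, the state carries amplitude -I/2 on |00>, I/2 on |01>, -I/2 on |10>, I/2 on |11>.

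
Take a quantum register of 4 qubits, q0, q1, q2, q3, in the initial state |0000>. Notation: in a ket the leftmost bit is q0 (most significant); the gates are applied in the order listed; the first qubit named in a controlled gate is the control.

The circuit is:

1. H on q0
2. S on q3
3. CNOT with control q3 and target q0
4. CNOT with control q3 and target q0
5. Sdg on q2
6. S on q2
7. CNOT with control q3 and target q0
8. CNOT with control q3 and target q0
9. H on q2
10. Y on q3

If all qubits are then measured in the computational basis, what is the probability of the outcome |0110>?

The probability of measuring |0110> is 0. Key observation: steps 3-8 multiply out to the identity, so the circuit reduces to the remaining gates.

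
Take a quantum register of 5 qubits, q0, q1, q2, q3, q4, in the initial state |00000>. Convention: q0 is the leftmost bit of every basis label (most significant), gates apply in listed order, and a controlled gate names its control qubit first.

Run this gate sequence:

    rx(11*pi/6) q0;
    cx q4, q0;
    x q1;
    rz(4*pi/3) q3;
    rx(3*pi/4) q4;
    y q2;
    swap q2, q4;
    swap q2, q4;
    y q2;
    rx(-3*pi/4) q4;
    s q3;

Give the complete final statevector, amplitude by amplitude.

The resulting statevector has amplitude (sqrt(2) + sqrt(6))*exp(I*pi/3)/4 on |01000>, (-sqrt(2) + sqrt(6))*exp(5*I*pi/6)/4 on |11000>, and 0 on every other basis state. Key observation: the block from step 5 through step 10 cancels to the identity and can be dropped.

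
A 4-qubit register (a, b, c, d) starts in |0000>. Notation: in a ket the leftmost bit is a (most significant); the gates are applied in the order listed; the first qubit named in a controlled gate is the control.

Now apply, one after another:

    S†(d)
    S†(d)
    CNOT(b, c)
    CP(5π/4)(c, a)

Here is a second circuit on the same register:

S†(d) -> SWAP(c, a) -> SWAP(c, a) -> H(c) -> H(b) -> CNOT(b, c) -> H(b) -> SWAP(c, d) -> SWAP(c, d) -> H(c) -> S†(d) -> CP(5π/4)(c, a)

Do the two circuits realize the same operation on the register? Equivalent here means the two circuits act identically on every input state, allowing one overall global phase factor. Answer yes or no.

No — the two circuits implement different unitaries, even allowing a global phase.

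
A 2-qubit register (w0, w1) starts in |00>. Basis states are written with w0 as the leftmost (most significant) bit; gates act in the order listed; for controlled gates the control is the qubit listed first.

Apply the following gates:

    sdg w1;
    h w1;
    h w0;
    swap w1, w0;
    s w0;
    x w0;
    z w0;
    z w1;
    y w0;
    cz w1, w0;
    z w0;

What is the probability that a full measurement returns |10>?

Outcome |10> occurs with probability 1/4.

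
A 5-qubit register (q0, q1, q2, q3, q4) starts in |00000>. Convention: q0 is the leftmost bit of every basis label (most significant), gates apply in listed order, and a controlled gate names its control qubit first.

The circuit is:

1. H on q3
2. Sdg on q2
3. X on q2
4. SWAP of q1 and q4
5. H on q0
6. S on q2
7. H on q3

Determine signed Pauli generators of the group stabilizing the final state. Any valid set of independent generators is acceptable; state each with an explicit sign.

The final state is stabilized by the group generated by +XIIII, +IZIII, -IIZII, +IIIZI, +IIIIZ; other independent generating sets are equally valid.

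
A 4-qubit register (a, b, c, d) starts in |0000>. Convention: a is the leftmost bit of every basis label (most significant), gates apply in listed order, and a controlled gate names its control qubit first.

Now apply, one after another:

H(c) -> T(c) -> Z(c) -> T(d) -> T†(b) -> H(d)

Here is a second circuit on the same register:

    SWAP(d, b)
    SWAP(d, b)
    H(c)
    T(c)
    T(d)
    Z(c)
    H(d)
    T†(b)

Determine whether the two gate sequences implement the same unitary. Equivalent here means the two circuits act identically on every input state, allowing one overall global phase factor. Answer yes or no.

Yes — the two circuits implement the same unitary up to a global phase.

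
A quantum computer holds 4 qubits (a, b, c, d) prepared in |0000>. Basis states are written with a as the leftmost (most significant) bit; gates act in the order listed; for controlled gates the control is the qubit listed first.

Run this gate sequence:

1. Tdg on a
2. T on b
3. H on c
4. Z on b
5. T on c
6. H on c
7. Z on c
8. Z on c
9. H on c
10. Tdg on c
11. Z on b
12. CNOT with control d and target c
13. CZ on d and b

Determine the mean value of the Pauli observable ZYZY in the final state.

In the final state, ZYZY has expectation 0. Key observation: gates 4-11 undo each other exactly, leaving only the rest of the circuit to track.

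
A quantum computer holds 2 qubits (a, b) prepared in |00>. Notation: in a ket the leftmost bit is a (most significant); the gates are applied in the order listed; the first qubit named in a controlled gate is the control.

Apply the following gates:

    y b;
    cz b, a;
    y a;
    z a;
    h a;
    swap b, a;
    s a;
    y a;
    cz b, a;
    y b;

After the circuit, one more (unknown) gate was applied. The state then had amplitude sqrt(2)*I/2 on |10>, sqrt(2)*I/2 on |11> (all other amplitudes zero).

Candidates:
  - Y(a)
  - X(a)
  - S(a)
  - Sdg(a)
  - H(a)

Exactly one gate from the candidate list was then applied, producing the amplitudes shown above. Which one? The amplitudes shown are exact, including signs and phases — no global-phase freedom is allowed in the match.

The unique candidate consistent with the amplitudes is X(a).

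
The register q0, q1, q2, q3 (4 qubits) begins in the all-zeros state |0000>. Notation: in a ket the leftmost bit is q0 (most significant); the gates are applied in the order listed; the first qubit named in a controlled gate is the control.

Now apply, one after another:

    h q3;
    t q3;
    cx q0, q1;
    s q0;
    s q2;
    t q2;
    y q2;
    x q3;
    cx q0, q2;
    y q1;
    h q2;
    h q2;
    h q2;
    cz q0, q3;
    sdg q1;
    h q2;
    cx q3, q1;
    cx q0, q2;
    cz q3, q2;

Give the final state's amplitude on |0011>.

The amplitude on |0011> is -sqrt(2)*I/2. Key observation: steps 12-13 multiply out to the identity, so the circuit reduces to the remaining gates.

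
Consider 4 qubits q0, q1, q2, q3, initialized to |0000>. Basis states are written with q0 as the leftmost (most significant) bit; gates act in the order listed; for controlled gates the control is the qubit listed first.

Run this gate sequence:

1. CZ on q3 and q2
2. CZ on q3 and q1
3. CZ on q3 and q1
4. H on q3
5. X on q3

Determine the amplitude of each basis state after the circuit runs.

The resulting statevector has amplitude sqrt(2)/2 on |0000>, sqrt(2)/2 on |0001>, and 0 on every other basis state. Key observation: steps 2-3 multiply out to the identity, so the circuit reduces to the remaining gates.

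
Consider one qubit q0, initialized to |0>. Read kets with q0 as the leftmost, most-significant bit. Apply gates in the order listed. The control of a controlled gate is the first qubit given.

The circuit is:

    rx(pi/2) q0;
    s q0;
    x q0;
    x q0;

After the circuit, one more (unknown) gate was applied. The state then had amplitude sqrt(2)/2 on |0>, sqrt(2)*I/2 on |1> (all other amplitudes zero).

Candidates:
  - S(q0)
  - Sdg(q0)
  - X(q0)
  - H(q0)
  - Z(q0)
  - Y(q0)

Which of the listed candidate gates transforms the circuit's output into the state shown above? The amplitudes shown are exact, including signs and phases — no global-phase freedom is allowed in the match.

The unique candidate consistent with the amplitudes is S(q0). Key observation: steps 3-4 multiply out to the identity, so the circuit reduces to the remaining gates.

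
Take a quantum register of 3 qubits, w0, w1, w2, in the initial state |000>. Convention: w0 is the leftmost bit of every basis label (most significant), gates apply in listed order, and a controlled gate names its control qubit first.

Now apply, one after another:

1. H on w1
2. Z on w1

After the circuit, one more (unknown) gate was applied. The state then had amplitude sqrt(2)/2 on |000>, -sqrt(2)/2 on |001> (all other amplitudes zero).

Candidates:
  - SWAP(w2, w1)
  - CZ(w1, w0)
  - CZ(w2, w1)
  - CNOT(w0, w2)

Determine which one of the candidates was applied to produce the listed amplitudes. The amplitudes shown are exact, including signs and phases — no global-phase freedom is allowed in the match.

The applied gate was SWAP(w2, w1).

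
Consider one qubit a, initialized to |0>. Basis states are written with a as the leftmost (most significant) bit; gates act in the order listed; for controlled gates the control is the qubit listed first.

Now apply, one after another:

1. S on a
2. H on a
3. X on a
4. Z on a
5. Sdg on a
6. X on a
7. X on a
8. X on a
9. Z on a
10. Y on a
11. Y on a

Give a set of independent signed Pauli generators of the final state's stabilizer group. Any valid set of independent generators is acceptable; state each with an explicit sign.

The final state is stabilized by the group generated by +Y; other independent generating sets are equally valid.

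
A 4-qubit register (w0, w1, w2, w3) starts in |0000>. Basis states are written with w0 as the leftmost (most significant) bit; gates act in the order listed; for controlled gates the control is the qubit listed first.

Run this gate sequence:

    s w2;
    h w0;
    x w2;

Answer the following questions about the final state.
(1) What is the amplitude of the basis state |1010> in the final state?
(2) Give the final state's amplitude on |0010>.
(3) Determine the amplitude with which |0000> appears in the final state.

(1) |1010> carries amplitude sqrt(2)/2 in the final state.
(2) |0010> carries amplitude sqrt(2)/2 in the final state.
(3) The amplitude on |0000> is 0.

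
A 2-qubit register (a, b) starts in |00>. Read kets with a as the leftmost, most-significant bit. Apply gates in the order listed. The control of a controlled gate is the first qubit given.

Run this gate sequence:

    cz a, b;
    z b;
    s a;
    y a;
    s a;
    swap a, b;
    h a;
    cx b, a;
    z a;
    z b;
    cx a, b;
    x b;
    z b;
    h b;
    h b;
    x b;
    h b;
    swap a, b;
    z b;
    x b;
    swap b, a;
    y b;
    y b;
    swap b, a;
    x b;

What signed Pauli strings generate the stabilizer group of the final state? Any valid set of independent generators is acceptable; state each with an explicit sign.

One valid set of independent stabilizer generators is -XZ, -ZX (any independent generating set of the same group is equally correct).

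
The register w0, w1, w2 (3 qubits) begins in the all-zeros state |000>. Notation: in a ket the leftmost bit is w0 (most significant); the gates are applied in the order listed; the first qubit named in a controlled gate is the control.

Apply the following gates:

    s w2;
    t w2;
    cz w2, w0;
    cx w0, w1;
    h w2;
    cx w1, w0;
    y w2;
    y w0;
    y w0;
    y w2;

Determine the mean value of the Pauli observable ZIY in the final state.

In the final state, ZIY has expectation 0. Key observation: steps 7-10 multiply out to the identity, so the circuit reduces to the remaining gates.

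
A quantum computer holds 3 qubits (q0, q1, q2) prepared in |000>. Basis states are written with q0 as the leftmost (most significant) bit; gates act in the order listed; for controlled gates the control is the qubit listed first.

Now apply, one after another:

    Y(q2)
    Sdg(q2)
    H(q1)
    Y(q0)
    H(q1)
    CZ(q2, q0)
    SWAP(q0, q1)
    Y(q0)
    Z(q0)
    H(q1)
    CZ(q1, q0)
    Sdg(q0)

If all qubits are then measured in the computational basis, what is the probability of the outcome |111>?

The probability of measuring |111> is 1/2.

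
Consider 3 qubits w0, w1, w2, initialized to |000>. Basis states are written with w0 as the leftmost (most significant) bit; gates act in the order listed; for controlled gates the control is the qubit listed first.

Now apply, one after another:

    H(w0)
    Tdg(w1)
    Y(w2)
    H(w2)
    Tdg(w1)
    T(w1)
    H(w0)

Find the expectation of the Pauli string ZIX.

The observable ZIX averages to -1.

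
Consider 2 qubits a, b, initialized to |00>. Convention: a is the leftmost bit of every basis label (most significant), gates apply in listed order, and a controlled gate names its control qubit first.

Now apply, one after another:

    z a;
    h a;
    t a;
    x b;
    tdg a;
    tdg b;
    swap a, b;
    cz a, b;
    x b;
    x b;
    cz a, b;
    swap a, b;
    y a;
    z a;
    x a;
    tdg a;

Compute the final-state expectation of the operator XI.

In the final state, XI has expectation sqrt(2)/2. Key observation: steps 7-12 multiply out to the identity, so the circuit reduces to the remaining gates.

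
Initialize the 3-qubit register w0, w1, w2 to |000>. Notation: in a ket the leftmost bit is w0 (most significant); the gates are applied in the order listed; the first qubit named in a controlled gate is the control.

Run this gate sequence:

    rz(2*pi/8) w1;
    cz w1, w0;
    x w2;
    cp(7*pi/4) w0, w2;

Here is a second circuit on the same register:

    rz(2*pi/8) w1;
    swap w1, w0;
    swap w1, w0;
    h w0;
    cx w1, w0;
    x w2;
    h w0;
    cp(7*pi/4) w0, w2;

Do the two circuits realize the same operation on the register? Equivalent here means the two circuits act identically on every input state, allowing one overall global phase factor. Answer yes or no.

Yes: on every input state the two circuits agree up to one overall phase factor.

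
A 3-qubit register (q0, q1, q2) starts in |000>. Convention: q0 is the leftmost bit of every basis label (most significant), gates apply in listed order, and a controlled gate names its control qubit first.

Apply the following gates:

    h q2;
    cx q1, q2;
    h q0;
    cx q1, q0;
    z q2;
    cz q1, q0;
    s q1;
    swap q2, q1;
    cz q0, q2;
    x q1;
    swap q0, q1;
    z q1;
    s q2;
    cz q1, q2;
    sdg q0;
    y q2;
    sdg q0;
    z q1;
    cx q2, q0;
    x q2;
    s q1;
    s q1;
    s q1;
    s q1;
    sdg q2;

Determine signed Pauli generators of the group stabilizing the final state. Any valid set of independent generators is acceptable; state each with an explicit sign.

One valid set of independent stabilizer generators is +XII, +IXI, +IIZ (any independent generating set of the same group is equally correct). Key observation: gates 21-24 undo each other exactly, leaving only the rest of the circuit to track.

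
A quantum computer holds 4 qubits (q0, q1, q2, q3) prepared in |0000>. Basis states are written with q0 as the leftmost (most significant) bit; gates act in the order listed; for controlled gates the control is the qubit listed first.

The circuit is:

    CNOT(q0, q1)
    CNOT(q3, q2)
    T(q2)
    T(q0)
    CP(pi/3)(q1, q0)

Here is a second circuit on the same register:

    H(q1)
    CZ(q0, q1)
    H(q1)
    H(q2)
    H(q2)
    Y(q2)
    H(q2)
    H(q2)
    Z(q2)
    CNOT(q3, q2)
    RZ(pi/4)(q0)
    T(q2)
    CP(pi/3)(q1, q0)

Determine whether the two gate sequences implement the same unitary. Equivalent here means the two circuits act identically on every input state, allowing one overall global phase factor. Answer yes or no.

No, they are not equivalent — no single phase factor reconciles the two unitaries.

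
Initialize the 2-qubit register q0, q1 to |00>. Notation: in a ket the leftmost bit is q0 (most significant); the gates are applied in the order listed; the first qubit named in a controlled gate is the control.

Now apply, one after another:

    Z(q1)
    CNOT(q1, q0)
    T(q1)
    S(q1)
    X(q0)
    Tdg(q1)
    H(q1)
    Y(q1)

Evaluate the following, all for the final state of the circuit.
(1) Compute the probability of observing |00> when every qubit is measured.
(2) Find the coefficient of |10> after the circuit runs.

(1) The probability of measuring |00> is 0.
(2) The final state's coefficient on |10> equals -sqrt(2)*I/2.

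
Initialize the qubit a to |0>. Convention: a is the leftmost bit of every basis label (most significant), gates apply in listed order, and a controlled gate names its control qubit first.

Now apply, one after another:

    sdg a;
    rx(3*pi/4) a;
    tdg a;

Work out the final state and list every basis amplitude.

The final amplitudes are sqrt(2 - sqrt(2))/2 on |0>, -sqrt(sqrt(2) + 2)*exp(I*pi/4)/2 on |1>.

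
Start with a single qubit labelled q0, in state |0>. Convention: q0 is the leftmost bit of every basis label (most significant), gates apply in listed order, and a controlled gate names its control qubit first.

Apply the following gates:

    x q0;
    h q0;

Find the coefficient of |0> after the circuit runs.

The final state's coefficient on |0> equals sqrt(2)/2.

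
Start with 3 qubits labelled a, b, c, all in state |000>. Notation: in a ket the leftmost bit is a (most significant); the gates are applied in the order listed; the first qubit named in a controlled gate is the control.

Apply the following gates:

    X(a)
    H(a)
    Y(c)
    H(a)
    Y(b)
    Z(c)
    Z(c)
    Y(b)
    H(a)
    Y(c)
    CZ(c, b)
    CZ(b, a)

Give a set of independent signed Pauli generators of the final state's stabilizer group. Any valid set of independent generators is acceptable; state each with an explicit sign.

One valid set of independent stabilizer generators is -XII, +IZI, +IIZ (any independent generating set of the same group is equally correct). Key observation: gates 3-10 undo each other exactly, leaving only the rest of the circuit to track.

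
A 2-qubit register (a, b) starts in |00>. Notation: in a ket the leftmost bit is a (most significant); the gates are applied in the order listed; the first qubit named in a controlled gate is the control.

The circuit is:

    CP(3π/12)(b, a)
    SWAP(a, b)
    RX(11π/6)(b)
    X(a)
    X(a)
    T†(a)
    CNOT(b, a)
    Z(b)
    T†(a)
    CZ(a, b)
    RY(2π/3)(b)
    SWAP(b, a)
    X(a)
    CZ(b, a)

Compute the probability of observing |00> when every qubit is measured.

Outcome |00> occurs with probability 3*sqrt(3)/16 + 3/8. Key observation: gates 4-5 undo each other exactly, leaving only the rest of the circuit to track.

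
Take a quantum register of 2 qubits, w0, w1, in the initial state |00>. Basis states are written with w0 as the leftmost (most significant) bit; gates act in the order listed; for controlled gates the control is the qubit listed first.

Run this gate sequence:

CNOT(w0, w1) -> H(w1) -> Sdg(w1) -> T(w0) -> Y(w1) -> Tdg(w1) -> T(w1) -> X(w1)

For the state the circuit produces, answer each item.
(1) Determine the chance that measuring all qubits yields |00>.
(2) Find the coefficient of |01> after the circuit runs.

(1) The probability of measuring |00> is 1/2.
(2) |01> carries amplitude -sqrt(2)/2 in the final state.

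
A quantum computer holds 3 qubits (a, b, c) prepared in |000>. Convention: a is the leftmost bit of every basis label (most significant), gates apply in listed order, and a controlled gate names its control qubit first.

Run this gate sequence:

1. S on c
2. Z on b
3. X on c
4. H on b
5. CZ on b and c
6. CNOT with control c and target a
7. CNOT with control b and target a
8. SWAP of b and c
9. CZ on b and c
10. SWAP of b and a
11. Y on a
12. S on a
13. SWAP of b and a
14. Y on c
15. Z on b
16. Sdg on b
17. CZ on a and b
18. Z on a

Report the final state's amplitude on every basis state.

The final amplitudes are -sqrt(2)/2 on |000>, -sqrt(2)/2 on |101>, and 0 on every other basis state.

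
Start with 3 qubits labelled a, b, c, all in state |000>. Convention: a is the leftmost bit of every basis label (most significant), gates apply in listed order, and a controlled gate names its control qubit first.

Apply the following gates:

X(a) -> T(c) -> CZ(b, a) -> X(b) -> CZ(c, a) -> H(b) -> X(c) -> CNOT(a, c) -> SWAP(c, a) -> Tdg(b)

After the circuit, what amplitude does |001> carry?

The amplitude on |001> is sqrt(2)/2.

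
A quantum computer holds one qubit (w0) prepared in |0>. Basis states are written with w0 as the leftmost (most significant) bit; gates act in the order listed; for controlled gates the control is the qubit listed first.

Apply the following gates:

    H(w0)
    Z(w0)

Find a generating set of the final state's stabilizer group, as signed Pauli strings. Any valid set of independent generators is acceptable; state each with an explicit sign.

The stabilizer group can be generated by -X, among other valid generating sets.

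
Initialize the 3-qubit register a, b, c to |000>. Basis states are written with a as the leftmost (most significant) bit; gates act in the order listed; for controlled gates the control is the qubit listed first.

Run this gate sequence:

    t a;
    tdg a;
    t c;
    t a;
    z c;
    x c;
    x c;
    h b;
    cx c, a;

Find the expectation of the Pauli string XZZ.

The observable XZZ averages to 0.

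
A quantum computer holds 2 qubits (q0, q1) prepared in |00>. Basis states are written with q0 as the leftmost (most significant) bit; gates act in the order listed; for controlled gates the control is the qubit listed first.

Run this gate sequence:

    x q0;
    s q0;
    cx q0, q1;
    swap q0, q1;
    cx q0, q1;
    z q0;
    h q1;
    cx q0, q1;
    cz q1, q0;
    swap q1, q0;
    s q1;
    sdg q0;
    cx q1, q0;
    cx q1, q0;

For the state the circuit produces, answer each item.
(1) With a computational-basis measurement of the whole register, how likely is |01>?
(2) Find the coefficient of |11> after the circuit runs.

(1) A full measurement returns |01> with probability 1/2.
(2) |11> carries amplitude sqrt(2)*I/2 in the final state.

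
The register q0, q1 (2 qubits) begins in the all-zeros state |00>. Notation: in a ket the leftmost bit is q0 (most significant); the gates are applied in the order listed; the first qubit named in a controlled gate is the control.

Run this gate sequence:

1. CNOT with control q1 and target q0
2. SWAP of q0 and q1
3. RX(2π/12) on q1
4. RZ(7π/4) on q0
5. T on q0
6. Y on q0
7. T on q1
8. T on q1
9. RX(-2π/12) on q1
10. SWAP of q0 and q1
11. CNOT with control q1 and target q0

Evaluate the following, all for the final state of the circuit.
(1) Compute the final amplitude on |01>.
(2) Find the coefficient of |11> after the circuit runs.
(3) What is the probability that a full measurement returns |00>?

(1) The final state's coefficient on |01> equals (1 - I)*exp(I*pi/8)/4.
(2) The final state's coefficient on |11> equals (-sqrt(3) + 2 - I*(sqrt(3) + 2))*exp(I*pi/8)/4.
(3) The probability of measuring |00> is 0.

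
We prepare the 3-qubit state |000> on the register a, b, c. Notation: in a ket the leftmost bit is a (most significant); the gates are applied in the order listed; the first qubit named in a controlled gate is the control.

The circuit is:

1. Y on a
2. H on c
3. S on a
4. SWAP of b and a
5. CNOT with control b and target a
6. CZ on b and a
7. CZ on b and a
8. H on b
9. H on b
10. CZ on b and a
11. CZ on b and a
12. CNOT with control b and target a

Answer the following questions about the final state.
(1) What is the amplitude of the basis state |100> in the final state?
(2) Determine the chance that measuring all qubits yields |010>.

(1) The amplitude on |100> is 0.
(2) Outcome |010> occurs with probability 1/2.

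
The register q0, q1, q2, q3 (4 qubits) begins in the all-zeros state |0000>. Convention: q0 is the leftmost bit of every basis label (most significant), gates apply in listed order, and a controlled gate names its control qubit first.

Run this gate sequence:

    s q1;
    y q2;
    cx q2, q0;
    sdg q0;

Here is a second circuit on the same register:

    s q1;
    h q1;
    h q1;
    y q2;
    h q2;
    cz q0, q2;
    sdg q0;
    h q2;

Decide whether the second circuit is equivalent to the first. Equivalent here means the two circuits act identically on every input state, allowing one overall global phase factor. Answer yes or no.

No — the two circuits implement different unitaries, even allowing a global phase.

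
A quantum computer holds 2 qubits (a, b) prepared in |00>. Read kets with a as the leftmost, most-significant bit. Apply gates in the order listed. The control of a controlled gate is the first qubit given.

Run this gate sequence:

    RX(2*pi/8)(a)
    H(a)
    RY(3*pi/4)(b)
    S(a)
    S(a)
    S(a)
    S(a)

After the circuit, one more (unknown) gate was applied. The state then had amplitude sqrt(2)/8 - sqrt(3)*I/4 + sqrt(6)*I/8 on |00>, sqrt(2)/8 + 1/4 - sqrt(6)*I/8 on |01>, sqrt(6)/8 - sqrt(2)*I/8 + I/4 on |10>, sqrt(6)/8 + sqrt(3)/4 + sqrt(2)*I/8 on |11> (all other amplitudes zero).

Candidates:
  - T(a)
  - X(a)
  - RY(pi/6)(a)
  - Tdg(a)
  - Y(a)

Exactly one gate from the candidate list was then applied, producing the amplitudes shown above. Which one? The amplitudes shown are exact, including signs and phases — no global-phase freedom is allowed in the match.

It was RY(pi/6)(a) that produced the state shown.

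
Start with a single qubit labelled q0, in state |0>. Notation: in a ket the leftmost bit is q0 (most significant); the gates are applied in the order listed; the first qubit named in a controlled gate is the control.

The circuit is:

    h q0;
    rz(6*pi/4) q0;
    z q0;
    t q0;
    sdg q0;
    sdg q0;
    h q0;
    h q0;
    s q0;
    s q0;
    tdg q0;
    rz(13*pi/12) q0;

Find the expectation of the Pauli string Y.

In the final state, Y has expectation -sqrt(6)/4 - sqrt(2)/4.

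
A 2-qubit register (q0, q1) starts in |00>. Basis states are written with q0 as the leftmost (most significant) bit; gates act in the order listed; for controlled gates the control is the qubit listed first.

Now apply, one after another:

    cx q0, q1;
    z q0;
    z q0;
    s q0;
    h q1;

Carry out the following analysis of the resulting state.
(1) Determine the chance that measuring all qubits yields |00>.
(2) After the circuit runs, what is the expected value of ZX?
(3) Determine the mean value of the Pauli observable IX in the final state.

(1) Outcome |00> occurs with probability 1/2.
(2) In the final state, ZX has expectation 1.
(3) The observable IX averages to 1.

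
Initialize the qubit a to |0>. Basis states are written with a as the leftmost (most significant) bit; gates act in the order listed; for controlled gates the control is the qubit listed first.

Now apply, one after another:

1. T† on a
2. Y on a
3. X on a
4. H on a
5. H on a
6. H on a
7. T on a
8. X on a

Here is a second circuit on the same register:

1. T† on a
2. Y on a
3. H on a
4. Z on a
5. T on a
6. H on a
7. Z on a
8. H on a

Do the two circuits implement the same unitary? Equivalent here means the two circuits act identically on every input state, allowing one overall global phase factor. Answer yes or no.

Yes: on every input state the two circuits agree up to one overall phase factor.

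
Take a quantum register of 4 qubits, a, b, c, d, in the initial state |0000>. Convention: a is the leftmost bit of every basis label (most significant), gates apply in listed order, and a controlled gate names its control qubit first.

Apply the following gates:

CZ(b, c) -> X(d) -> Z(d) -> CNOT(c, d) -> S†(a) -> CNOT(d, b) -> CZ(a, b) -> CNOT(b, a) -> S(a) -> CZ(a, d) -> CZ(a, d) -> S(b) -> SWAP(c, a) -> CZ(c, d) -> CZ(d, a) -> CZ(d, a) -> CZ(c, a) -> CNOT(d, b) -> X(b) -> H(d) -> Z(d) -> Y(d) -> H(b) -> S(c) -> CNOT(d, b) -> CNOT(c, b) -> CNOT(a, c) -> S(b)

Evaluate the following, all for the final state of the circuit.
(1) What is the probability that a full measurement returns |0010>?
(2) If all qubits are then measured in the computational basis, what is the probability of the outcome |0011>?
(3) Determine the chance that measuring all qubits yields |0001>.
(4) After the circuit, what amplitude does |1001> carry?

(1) A full measurement returns |0010> with probability 1/4. Key observation: steps 10-11 multiply out to the identity, so the circuit reduces to the remaining gates.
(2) Outcome |0011> occurs with probability 1/4.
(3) The probability of measuring |0001> is 0.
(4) The amplitude on |1001> is 0.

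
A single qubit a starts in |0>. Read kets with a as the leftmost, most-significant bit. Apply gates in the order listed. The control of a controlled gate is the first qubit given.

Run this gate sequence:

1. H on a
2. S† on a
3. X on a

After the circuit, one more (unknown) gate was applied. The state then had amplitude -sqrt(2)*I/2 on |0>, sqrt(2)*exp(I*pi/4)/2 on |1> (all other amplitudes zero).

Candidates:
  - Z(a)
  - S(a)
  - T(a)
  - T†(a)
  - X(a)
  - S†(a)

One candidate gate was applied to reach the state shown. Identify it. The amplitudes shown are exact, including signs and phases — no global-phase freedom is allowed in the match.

The unique candidate consistent with the amplitudes is T(a).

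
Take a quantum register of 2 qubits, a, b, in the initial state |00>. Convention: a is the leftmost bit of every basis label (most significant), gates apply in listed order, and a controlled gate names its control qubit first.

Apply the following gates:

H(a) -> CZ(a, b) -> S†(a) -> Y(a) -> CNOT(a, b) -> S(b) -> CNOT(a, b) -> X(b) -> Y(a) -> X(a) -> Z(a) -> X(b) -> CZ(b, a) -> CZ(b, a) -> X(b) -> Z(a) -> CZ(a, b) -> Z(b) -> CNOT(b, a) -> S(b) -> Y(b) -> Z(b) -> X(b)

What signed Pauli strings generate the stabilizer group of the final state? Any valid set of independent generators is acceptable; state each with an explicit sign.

The stabilizer group can be generated by +XI, -IZ, among other valid generating sets. Key observation: steps 11-16 multiply out to the identity, so the circuit reduces to the remaining gates.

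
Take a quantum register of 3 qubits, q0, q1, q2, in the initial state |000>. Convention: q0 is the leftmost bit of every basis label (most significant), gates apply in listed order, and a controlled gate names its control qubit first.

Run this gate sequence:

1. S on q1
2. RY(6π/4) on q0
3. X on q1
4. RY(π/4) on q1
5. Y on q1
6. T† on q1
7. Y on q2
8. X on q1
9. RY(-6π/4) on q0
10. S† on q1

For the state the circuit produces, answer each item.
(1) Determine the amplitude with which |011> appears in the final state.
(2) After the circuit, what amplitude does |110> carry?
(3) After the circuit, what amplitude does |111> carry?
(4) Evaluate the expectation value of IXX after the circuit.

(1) The amplitude on |011> is -I*sqrt(sqrt(2) + 2)/2.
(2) |110> carries amplitude 0 in the final state.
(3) The amplitude on |111> is 0.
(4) The expectation value of IXX is 0.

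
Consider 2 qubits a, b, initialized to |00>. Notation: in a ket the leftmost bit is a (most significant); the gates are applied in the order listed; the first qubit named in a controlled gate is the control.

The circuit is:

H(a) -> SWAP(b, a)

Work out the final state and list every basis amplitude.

The final amplitudes are sqrt(2)/2 on |00>, sqrt(2)/2 on |01>, 0 on |10>, 0 on |11>.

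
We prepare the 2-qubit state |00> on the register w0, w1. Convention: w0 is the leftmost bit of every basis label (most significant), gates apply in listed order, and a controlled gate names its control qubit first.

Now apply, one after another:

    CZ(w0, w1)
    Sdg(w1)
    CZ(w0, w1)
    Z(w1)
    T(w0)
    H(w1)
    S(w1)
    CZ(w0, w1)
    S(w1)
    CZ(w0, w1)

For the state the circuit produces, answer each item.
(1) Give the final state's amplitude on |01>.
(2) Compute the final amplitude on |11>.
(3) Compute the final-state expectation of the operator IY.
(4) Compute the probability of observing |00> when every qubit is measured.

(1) The amplitude on |01> is -sqrt(2)/2.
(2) The amplitude on |11> is 0.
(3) In the final state, IY has expectation 0.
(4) The probability of measuring |00> is 1/2.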